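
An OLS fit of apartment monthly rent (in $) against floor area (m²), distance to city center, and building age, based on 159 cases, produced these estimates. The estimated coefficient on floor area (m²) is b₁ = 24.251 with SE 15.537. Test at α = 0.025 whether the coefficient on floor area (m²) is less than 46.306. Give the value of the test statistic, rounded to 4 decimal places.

t = -1.4195

H₀: β₁ = 46.306 vs H₁: β₁ < 46.306.
t = (b₁ − β₁⁰)/SE = (24.251 − 46.306) / 15.537 = -1.4195.
df = n − k − 1 = 159 − 3 − 1 = 155.
One-sided p ≈ 0.0789, which is ≥ 0.025, so fail to reject H₀.
The data do not give significant evidence that the true slope on floor area (m²) is below 46.306 $ per unit, holding the other predictors fixed.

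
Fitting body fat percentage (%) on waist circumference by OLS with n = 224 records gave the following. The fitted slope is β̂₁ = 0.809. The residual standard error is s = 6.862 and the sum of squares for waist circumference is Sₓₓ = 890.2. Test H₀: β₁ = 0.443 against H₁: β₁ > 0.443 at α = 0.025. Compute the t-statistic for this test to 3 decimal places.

SE(β̂₁) = s/√Sₓₓ = 6.862/√890.2 = 0.229989.
t = (0.809 − 0.443) / 0.229989 = 1.591.
df = n − 2 = 222.
One-sided p ≈ 0.0565, which is ≥ 0.025, so fail to reject H₀.
The data do not give significant evidence that the true slope on waist circumference exceeds 0.443 % per unit.

t = 1.591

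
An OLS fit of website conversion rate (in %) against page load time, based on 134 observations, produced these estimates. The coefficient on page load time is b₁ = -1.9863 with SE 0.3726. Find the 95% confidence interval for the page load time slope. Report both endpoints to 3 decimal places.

(-2.723, -1.249)

df = n − 2 = 134 − 2 = 132.
t* = t_{0.025, 132} = 1.978099.
Margin = t* × SE = 1.978099 × 0.3726 = 0.73704.
CI: -1.9863 ± 0.73704 → (-2.723, -1.249).
With 95% confidence, each one-unit increase in page load time is associated with a change of between -2.723 and -1.249 % in website conversion rate.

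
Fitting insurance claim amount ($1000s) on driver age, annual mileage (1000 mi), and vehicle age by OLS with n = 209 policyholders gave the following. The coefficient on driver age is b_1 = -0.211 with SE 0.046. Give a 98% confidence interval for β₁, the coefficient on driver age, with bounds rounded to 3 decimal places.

df = n − k − 1 = 209 − 3 − 1 = 205.
t* = t_{0.01, 205} = 2.344675.
Margin = t* × SE = 2.344675 × 0.046 = 0.10786.
CI: -0.211 ± 0.10786 → (-0.319, -0.103).
With 98% confidence, each one-unit increase in driver age is associated with a change of between -0.319 and -0.103 $1000s in insurance claim amount, holding the other predictors fixed.

(-0.319, -0.103)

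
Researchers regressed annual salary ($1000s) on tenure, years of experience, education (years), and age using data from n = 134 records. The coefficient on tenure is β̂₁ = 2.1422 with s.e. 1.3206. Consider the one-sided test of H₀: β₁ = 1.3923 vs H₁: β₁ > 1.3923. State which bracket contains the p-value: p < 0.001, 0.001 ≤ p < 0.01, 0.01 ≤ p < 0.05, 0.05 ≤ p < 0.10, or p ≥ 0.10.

p ≥ 0.10

t = (2.1422 − 1.3923) / 1.3206 = 0.568.
df = n − k − 1 = 134 − 4 − 1 = 129.
One-sided p = P(T_{129} > t) ≈ 0.2856.
So p ≥ 0.10.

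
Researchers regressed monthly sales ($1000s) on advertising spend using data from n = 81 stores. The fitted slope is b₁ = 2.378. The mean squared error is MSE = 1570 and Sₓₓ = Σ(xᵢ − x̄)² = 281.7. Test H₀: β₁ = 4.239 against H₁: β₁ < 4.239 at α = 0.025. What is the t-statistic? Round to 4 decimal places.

t = -0.7883

SE(b₁) = √(MSE/Sₓₓ) = √(1570/281.7) = 2.36078.
t = (2.378 − 4.239) / 2.36078 = -0.7883.
df = n − 2 = 79.
One-sided p ≈ 0.2164, which is ≥ 0.025, so fail to reject H₀.
The data do not give significant evidence that the true slope on advertising spend is below 4.239 $1000s per unit.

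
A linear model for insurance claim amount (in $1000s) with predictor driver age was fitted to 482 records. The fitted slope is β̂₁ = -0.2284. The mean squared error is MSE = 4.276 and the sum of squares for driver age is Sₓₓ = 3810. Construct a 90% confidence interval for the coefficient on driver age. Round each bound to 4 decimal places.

SE(β̂₁) = √(MSE/Sₓₓ) = √(4.276/3810) = 0.0335009.
df = n − 2 = 480.
t* = t_{0.05, 480} = 1.648034.
Margin = t* × SE = 1.648034 × 0.0335009 = 0.055211.
CI: -0.2284 ± 0.055211 → (-0.2836, -0.1732).
With 90% confidence, each one-unit increase in driver age is associated with a change of between -0.2836 and -0.1732 $1000s in insurance claim amount.

(-0.2836, -0.1732)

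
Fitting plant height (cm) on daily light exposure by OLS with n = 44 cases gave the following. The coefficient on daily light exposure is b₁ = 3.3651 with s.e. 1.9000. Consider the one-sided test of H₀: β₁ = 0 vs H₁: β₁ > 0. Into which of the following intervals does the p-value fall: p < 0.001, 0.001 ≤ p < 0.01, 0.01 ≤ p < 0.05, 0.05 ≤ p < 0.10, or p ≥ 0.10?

0.01 ≤ p < 0.05

t = 3.3651 / 1.9000 = 1.771.
df = n − 2 = 44 − 2 = 42.
One-sided p = P(T_{42} > t) ≈ 0.0419.
So 0.01 ≤ p < 0.05.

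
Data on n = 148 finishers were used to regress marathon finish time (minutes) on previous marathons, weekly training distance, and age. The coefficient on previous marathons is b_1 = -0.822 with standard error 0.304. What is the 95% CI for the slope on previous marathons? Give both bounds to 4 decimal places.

(-1.4229, -0.2211)

df = n − k − 1 = 148 − 3 − 1 = 144.
t* = t_{0.025, 144} = 1.976575.
Margin = t* × SE = 1.976575 × 0.304 = 0.600879.
CI: -0.822 ± 0.600879 → (-1.4229, -0.2211).
With 95% confidence, each one-unit increase in previous marathons is associated with a change of between -1.4229 and -0.2211 minutes in marathon finish time, holding the other predictors fixed.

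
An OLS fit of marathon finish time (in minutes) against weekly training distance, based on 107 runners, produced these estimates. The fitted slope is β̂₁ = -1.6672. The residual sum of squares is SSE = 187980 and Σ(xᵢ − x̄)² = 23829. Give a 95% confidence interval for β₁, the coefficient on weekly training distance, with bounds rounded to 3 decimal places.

MSE = SSE/(n − 2) = 187980/105 = 1790.29.
SE(β̂₁) = √(MSE/Sₓₓ) = √(1790.29/23829) = 0.2741.
df = n − 2 = 105.
t* = t_{0.025, 105} = 1.982815.
Margin = t* × SE = 1.982815 × 0.2741 = 0.54349.
CI: -1.6672 ± 0.54349 → (-2.211, -1.124).
With 95% confidence, each one-unit increase in weekly training distance is associated with a change of between -2.211 and -1.124 minutes in marathon finish time.

(-2.211, -1.124)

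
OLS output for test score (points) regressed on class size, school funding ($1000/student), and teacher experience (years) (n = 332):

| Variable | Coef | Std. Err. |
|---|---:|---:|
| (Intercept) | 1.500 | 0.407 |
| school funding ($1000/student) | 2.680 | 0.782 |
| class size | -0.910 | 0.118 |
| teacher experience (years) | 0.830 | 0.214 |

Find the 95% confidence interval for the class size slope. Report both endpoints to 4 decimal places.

Read off: b = -0.910, SE = 0.118 for class size.
df = n − k − 1 = 332 − 3 − 1 = 328.
t* = t_{0.025, 328} = 1.967223.
Margin = t* × SE = 1.967223 × 0.118 = 0.232132.
CI: -0.910 ± 0.232132 → (-1.1421, -0.6779).

(-1.1421, -0.6779)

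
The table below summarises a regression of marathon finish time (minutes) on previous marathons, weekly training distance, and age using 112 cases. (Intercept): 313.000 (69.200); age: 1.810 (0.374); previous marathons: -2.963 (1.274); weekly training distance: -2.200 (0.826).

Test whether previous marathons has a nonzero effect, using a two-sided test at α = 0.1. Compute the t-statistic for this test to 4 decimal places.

t = -2.3257

Read off: b = -2.963, SE = 1.274 for previous marathons.
H₀: β₁ = 0 vs H₁: β₁ ≠ 0.
t = -2.963 / 1.274 = -2.3257.
df = n − k − 1 = 112 − 3 − 1 = 108.
Two-sided p ≈ 0.0219, which is < 0.1, so reject H₀.
There is evidence that previous marathons is associated with marathon finish time, holding the other predictors fixed.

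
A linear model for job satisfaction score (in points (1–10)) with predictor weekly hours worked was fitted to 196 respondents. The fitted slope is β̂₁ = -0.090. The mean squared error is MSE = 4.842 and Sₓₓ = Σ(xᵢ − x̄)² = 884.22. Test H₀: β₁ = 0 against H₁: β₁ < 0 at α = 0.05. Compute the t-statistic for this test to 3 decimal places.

t = -1.216

SE(β̂₁) = √(MSE/Sₓₓ) = √(4.842/884.22) = 0.0740001.
t = -0.090 / 0.0740001 = -1.216.
df = n − 2 = 194.
One-sided p ≈ 0.1127, which is ≥ 0.05, so fail to reject H₀.
The data do not give significant evidence that the true slope on weekly hours worked is negative.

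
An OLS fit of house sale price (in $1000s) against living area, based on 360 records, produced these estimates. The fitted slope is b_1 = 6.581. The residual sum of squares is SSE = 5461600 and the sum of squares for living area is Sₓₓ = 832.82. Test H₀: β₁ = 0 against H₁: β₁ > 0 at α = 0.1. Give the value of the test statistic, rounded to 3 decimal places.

MSE = SSE/(n − 2) = 5461600/358 = 15255.9.
SE(b_1) = √(MSE/Sₓₓ) = √(15255.9/832.82) = 4.27999.
t = 6.581 / 4.27999 = 1.538.
df = n − 2 = 358.
One-sided p ≈ 0.0625, which is < 0.1, so reject H₀.
There is evidence that the true slope on living area is positive.

t = 1.538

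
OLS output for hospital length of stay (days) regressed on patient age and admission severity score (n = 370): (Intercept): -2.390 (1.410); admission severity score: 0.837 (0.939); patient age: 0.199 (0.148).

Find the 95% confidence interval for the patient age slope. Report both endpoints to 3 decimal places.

(-0.092, 0.490)

Read off: b = 0.199, SE = 0.148 for patient age.
df = n − k − 1 = 370 − 2 − 1 = 367.
t* = t_{0.025, 367} = 1.966449.
Margin = t* × SE = 1.966449 × 0.148 = 0.29103.
CI: 0.199 ± 0.29103 → (-0.092, 0.490).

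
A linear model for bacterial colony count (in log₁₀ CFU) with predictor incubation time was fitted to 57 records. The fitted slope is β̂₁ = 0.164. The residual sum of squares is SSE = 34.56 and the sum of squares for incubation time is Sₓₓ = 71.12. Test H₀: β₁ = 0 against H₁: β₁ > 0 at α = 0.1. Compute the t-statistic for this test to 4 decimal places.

MSE = SSE/(n − 2) = 34.56/55 = 0.628364.
SE(β̂₁) = √(MSE/Sₓₓ) = √(0.628364/71.12) = 0.0939961.
t = 0.164 / 0.0939961 = 1.7448.
df = n − 2 = 55.
One-sided p ≈ 0.0433, which is < 0.1, so reject H₀.
There is evidence that the true slope on incubation time is positive.

t = 1.7448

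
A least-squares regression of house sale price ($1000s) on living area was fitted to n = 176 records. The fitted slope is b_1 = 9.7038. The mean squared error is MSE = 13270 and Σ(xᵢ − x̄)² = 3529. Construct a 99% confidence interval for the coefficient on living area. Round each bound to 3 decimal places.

(4.654, 14.754)

SE(b_1) = √(MSE/Sₓₓ) = √(13270/3529) = 1.93914.
df = n − 2 = 174.
t* = t_{0.005, 174} = 2.604379.
Margin = t* × SE = 2.604379 × 1.93914 = 5.05026.
CI: 9.7038 ± 5.05026 → (4.654, 14.754).
With 99% confidence, each one-unit increase in living area is associated with a change of between 4.654 and 14.754 $1000s in house sale price.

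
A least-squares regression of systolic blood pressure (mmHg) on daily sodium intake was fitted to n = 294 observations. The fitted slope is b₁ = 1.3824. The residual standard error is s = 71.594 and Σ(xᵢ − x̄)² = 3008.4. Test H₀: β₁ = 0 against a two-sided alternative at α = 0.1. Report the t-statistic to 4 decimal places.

t = 1.0591

SE(b₁) = s/√Sₓₓ = 71.594/√3008.4 = 1.3053.
t = 1.3824 / 1.3053 = 1.0591.
df = n − 2 = 292.
Two-sided p ≈ 0.2904, which is ≥ 0.1, so fail to reject H₀.
The data do not give significant evidence of an association between daily sodium intake and systolic blood pressure.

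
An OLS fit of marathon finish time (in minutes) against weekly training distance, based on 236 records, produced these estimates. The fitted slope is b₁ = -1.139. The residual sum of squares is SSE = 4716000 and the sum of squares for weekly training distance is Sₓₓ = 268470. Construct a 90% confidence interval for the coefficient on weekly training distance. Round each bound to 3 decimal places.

(-1.591, -0.687)

MSE = SSE/(n − 2) = 4716000/234 = 20153.8.
SE(b₁) = √(MSE/Sₓₓ) = √(20153.8/268470) = 0.273988.
df = n − 2 = 234.
t* = t_{0.05, 234} = 1.651391.
Margin = t* × SE = 1.651391 × 0.273988 = 0.45246.
CI: -1.139 ± 0.45246 → (-1.591, -0.687).
With 90% confidence, each one-unit increase in weekly training distance is associated with a change of between -1.591 and -0.687 minutes in marathon finish time.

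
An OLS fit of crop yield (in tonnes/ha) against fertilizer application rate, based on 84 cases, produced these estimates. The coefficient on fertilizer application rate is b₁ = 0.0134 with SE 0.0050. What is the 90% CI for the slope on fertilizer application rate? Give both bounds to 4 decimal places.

df = n − 2 = 84 − 2 = 82.
t* = t_{0.05, 82} = 1.663649.
Margin = t* × SE = 1.663649 × 0.0050 = 0.008318.
CI: 0.0134 ± 0.008318 → (0.0051, 0.0217).
With 90% confidence, each one-unit increase in fertilizer application rate is associated with a change of between 0.0051 and 0.0217 tonnes/ha in crop yield.

(0.0051, 0.0217)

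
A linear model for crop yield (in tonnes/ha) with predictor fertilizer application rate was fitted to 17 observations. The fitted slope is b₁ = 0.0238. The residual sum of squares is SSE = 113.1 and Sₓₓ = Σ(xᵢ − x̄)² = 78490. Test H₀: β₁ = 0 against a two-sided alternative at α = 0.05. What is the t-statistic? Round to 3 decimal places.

t = 2.428

MSE = SSE/(n − 2) = 113.1/15 = 7.54.
SE(b₁) = √(MSE/Sₓₓ) = √(7.54/78490) = 0.00980118.
t = 0.0238 / 0.00980118 = 2.428.
df = n − 2 = 15.
Two-sided p ≈ 0.0282, which is < 0.05, so reject H₀.
There is evidence that fertilizer application rate is associated with crop yield.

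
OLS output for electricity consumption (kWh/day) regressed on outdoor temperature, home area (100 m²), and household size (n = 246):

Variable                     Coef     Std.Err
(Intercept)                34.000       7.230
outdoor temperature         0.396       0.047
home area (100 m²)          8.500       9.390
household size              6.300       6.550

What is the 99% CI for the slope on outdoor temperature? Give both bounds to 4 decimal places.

(0.2740, 0.5180)

Read off: b = 0.396, SE = 0.047 for outdoor temperature.
df = n − k − 1 = 246 − 3 − 1 = 242.
t* = t_{0.005, 242} = 2.596297.
Margin = t* × SE = 2.596297 × 0.047 = 0.122026.
CI: 0.396 ± 0.122026 → (0.2740, 0.5180).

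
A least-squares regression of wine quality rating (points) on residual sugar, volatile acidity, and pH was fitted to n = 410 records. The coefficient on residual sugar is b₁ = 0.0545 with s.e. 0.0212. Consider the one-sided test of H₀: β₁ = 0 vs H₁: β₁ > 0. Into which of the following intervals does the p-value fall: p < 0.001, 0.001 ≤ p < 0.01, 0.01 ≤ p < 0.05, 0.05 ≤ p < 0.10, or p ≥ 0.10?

0.001 ≤ p < 0.01

t = 0.0545 / 0.0212 = 2.571.
df = n − k − 1 = 410 − 3 − 1 = 406.
One-sided p = P(T_{406} > t) ≈ 0.0053.
So 0.001 ≤ p < 0.01.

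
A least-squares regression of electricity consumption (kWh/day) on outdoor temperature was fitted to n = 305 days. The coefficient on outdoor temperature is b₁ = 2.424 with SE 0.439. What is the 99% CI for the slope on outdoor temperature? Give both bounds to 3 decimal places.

df = n − 2 = 305 − 2 = 303.
t* = t_{0.005, 303} = 2.592152.
Margin = t* × SE = 2.592152 × 0.439 = 1.13795.
CI: 2.424 ± 1.13795 → (1.286, 3.562).
With 99% confidence, each one-unit increase in outdoor temperature is associated with a change of between 1.286 and 3.562 kWh/day in electricity consumption.

(1.286, 3.562)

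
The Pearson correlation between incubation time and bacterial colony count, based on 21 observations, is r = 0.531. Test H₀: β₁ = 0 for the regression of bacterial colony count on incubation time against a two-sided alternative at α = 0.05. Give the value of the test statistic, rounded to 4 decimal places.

t = 2.7315

t = r·√(n − 2)/√(1 − r²) = 0.531·√19/√0.718039 = 2.7315.
df = n − 2 = 19.
Two-sided p ≈ 0.0133, which is < 0.05, so reject H₀.
There is evidence of a linear association between incubation time and bacterial colony count.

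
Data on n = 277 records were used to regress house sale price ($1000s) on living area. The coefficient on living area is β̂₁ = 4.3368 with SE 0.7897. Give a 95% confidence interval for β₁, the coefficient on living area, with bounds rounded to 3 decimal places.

(2.782, 5.891)

df = n − 2 = 277 − 2 = 275.
t* = t_{0.025, 275} = 1.968628.
Margin = t* × SE = 1.968628 × 0.7897 = 1.55463.
CI: 4.3368 ± 1.55463 → (2.782, 5.891).
With 95% confidence, each one-unit increase in living area is associated with a change of between 2.782 and 5.891 $1000s in house sale price.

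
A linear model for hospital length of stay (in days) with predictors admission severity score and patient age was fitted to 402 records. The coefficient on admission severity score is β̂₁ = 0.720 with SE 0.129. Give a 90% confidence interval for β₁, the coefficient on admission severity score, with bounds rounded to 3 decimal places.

df = n − k − 1 = 402 − 2 − 1 = 399.
t* = t_{0.05, 399} = 1.648682.
Margin = t* × SE = 1.648682 × 0.129 = 0.21268.
CI: 0.720 ± 0.21268 → (0.507, 0.933).
With 90% confidence, each one-unit increase in admission severity score is associated with a change of between 0.507 and 0.933 days in hospital length of stay, holding the other predictors fixed.

(0.507, 0.933)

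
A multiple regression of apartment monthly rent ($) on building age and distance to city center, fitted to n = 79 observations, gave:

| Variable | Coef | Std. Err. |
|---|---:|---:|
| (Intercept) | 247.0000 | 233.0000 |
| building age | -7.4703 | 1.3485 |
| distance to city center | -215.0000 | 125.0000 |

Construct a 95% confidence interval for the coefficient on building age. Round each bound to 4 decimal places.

(-10.1561, -4.7845)

Read off: b = -7.4703, SE = 1.3485 for building age.
df = n − k − 1 = 79 − 2 − 1 = 76.
t* = t_{0.025, 76} = 1.991673.
Margin = t* × SE = 1.991673 × 1.3485 = 2.685771.
CI: -7.4703 ± 2.685771 → (-10.1561, -4.7845).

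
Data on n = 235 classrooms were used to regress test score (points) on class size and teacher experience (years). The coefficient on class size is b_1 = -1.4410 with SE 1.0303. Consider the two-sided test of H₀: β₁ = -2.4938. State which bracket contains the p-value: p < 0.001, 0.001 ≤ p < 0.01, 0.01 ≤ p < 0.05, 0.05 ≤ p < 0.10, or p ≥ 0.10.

t = (-1.4410 − (-2.4938)) / 1.0303 = 1.022.
df = n − k − 1 = 235 − 2 − 1 = 232.
Two-sided p = 2·P(T_{232} > |t|) ≈ 0.3079.
So p ≥ 0.10.

p ≥ 0.10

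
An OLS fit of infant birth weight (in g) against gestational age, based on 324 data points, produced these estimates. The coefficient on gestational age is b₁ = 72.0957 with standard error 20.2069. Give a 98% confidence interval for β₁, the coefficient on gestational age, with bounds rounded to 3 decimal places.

df = n − 2 = 324 − 2 = 322.
t* = t_{0.01, 322} = 2.337984.
Margin = t* × SE = 2.337984 × 20.2069 = 47.24341.
CI: 72.0957 ± 47.24341 → (24.852, 119.339).
With 98% confidence, each one-unit increase in gestational age is associated with a change of between 24.852 and 119.339 g in infant birth weight.

(24.852, 119.339)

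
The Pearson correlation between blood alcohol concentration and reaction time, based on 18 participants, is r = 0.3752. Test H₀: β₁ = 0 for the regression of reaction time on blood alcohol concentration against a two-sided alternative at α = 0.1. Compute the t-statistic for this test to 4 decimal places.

t = 1.6191

t = r·√(n − 2)/√(1 − r²) = 0.3752·√16/√0.859225 = 1.6191.
df = n − 2 = 16.
Two-sided p ≈ 0.1250, which is ≥ 0.1, so fail to reject H₀.
The data do not give significant evidence of a linear association between blood alcohol concentration and reaction time.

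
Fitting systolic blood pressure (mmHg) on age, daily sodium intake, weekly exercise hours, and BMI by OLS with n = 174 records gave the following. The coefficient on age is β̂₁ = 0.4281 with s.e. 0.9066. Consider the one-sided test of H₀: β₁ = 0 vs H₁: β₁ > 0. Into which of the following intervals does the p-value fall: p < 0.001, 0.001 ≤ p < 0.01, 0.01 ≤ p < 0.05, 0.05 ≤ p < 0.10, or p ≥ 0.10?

t = 0.4281 / 0.9066 = 0.472.
df = n − k − 1 = 174 − 4 − 1 = 169.
One-sided p = P(T_{169} > t) ≈ 0.3187.
So p ≥ 0.10.

p ≥ 0.10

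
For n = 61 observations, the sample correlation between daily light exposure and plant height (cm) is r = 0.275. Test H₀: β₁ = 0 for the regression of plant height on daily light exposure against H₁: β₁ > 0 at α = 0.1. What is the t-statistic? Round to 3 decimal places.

t = 2.197

t = r·√(n − 2)/√(1 − r²) = 0.275·√59/√0.924375 = 2.197.
df = n − 2 = 59.
One-sided p ≈ 0.0160, which is < 0.1, so reject H₀.
There is evidence of a linear association between daily light exposure and plant height.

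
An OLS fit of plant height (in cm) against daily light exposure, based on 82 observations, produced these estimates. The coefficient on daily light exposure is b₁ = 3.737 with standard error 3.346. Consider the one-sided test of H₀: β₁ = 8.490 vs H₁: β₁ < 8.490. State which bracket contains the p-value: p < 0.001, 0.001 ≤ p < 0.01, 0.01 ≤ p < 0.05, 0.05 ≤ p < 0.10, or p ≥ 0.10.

0.05 ≤ p < 0.10

t = (3.737 − 8.490) / 3.346 = -1.421.
df = n − 2 = 82 − 2 = 80.
One-sided p = P(T_{80} < t) ≈ 0.0797.
So 0.05 ≤ p < 0.10.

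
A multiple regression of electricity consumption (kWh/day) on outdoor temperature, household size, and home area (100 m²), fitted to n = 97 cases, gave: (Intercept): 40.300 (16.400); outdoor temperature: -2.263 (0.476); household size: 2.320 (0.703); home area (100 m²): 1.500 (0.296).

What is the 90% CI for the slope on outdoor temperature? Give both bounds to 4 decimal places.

(-3.0538, -1.4722)

Read off: b = -2.263, SE = 0.476 for outdoor temperature.
df = n − k − 1 = 97 − 3 − 1 = 93.
t* = t_{0.05, 93} = 1.661404.
Margin = t* × SE = 1.661404 × 0.476 = 0.790828.
CI: -2.263 ± 0.790828 → (-3.0538, -1.4722).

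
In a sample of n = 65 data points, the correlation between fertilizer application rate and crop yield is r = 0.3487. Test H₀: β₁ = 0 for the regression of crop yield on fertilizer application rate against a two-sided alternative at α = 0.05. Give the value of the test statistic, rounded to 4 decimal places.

t = r·√(n − 2)/√(1 − r²) = 0.3487·√63/√0.878408 = 2.9531.
df = n − 2 = 63.
Two-sided p ≈ 0.0044, which is < 0.05, so reject H₀.
There is evidence of a linear association between fertilizer application rate and crop yield.

t = 2.9531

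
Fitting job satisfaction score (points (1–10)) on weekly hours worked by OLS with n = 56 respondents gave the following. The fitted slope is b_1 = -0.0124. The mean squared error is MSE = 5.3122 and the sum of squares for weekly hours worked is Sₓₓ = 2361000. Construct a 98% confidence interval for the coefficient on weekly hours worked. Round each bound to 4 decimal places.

SE(b_1) = √(MSE/Sₓₓ) = √(5.3122/2361000) = 0.00149999.
df = n − 2 = 54.
t* = t_{0.01, 54} = 2.39741.
Margin = t* × SE = 2.39741 × 0.00149999 = 0.003596.
CI: -0.0124 ± 0.003596 → (-0.0160, -0.0088).
With 98% confidence, each one-unit increase in weekly hours worked is associated with a change of between -0.0160 and -0.0088 points (1–10) in job satisfaction score.

(-0.0160, -0.0088)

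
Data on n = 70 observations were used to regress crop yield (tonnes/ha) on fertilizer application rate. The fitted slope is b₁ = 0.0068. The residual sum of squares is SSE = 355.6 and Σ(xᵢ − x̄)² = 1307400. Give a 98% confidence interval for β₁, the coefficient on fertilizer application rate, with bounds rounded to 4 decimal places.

(0.0020, 0.0116)

MSE = SSE/(n − 2) = 355.6/68 = 5.22941.
SE(b₁) = √(MSE/Sₓₓ) = √(5.22941/1307400) = 0.00199996.
df = n − 2 = 68.
t* = t_{0.01, 68} = 2.382446.
Margin = t* × SE = 2.382446 × 0.00199996 = 0.004765.
CI: 0.0068 ± 0.004765 → (0.0020, 0.0116).
With 98% confidence, each one-unit increase in fertilizer application rate is associated with a change of between 0.0020 and 0.0116 tonnes/ha in crop yield.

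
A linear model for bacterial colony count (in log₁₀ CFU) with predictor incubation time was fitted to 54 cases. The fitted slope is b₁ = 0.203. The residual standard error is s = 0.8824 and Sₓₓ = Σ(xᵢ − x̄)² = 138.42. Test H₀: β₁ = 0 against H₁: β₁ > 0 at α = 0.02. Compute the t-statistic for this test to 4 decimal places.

SE(b₁) = s/√Sₓₓ = 0.8824/√138.42 = 0.0750008.
t = 0.203 / 0.0750008 = 2.7066.
df = n − 2 = 52.
One-sided p ≈ 0.0046, which is < 0.02, so reject H₀.
There is evidence that the true slope on incubation time is positive.

t = 2.7066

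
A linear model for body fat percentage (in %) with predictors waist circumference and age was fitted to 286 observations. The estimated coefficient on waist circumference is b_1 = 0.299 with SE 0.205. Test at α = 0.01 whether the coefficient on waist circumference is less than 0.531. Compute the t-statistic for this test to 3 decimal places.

H₀: β₁ = 0.531 vs H₁: β₁ < 0.531.
t = (b_1 − β₁⁰)/SE = (0.299 − 0.531) / 0.205 = -1.132.
df = n − k − 1 = 286 − 2 − 1 = 283.
One-sided p ≈ 0.1294, which is ≥ 0.01, so fail to reject H₀.
The data do not give significant evidence that the true slope on waist circumference is below 0.531 % per unit, holding the other predictors fixed.

t = -1.132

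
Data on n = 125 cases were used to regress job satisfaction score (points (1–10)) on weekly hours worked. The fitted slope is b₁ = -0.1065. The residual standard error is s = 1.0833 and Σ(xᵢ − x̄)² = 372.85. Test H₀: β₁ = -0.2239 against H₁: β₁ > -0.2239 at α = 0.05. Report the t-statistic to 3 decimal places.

SE(b₁) = s/√Sₓₓ = 1.0833/√372.85 = 0.0561024.
t = (-0.1065 − (-0.2239)) / 0.0561024 = 2.093.
df = n − 2 = 123.
One-sided p ≈ 0.0192, which is < 0.05, so reject H₀.
There is evidence that the true slope on weekly hours worked exceeds -0.2239 points (1–10) per unit.

t = 2.093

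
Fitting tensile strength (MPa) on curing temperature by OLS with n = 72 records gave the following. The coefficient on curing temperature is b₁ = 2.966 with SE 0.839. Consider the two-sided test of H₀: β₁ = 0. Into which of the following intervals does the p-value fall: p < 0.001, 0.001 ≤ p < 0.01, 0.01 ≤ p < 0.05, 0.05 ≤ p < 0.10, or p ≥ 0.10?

t = 2.966 / 0.839 = 3.535.
df = n − 2 = 72 − 2 = 70.
Two-sided p = 2·P(T_{70} > |t|) ≈ 0.0007.
So p < 0.001.

p < 0.001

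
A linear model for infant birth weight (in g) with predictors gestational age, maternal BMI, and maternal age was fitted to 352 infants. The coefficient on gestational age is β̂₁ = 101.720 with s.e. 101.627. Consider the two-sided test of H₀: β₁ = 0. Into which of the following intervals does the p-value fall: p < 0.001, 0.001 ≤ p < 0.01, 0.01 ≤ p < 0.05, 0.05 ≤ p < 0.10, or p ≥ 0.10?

p ≥ 0.10

t = 101.720 / 101.627 = 1.001.
df = n − k − 1 = 352 − 3 − 1 = 348.
Two-sided p = 2·P(T_{348} > |t|) ≈ 0.3176.
So p ≥ 0.10.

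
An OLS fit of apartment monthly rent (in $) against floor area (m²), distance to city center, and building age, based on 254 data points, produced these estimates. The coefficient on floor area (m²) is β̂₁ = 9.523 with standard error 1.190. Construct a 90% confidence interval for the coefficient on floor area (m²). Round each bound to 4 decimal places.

(7.5583, 11.4877)

df = n − k − 1 = 254 − 3 − 1 = 250.
t* = t_{0.05, 250} = 1.650971.
Margin = t* × SE = 1.650971 × 1.190 = 1.964656.
CI: 9.523 ± 1.964656 → (7.5583, 11.4877).
With 90% confidence, each one-unit increase in floor area (m²) is associated with a change of between 7.5583 and 11.4877 $ in apartment monthly rent, holding the other predictors fixed.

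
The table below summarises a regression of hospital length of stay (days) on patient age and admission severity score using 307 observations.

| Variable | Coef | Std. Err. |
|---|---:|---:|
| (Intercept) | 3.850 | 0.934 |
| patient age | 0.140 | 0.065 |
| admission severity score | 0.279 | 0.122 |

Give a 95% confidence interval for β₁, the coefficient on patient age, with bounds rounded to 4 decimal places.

Read off: b = 0.140, SE = 0.065 for patient age.
df = n − k − 1 = 307 − 2 − 1 = 304.
t* = t_{0.025, 304} = 1.967798.
Margin = t* × SE = 1.967798 × 0.065 = 0.127907.
CI: 0.140 ± 0.127907 → (0.0121, 0.2679).

(0.0121, 0.2679)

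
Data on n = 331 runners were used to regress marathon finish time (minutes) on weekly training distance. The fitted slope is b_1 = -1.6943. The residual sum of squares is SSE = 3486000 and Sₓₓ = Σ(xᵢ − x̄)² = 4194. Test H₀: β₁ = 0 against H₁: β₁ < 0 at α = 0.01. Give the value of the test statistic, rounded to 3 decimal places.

t = -1.066

MSE = SSE/(n − 2) = 3486000/329 = 10595.7.
SE(b_1) = √(MSE/Sₓₓ) = √(10595.7/4194) = 1.58947.
t = -1.6943 / 1.58947 = -1.066.
df = n − 2 = 329.
One-sided p ≈ 0.1436, which is ≥ 0.01, so fail to reject H₀.
The data do not give significant evidence that the true slope on weekly training distance is negative.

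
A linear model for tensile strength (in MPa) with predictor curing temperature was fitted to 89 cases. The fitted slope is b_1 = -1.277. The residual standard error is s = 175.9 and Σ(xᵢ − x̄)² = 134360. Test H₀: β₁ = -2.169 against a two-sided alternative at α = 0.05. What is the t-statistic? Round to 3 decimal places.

SE(b_1) = s/√Sₓₓ = 175.9/√134360 = 0.479878.
t = (-1.277 − (-2.169)) / 0.479878 = 1.859.
df = n − 2 = 87.
Two-sided p ≈ 0.0664, which is ≥ 0.05, so fail to reject H₀.
The data are consistent with a true slope of -2.169 MPa per unit of curing temperature.

t = 1.859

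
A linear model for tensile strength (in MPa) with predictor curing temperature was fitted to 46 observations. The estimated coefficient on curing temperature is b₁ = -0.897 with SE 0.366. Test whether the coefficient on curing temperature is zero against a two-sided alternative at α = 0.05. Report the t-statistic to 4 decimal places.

H₀: β₁ = 0 vs H₁: β₁ ≠ 0.
t = (b₁ − β₁⁰)/SE = -0.897 / 0.366 = -2.4508.
df = n − 2 = 46 − 2 = 44.
Two-sided p ≈ 0.0183, which is < 0.05, so reject H₀.
There is evidence that curing temperature is associated with tensile strength.

t = -2.4508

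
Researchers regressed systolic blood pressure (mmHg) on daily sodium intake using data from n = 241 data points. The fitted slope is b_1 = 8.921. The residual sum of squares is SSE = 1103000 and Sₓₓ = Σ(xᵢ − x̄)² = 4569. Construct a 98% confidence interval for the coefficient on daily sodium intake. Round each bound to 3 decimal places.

MSE = SSE/(n − 2) = 1103000/239 = 4615.06.
SE(b_1) = √(MSE/Sₓₓ) = √(4615.06/4569) = 1.00503.
df = n − 2 = 239.
t* = t_{0.01, 239} = 2.342051.
Margin = t* × SE = 2.342051 × 1.00503 = 2.35383.
CI: 8.921 ± 2.35383 → (6.567, 11.275).
With 98% confidence, each one-unit increase in daily sodium intake is associated with a change of between 6.567 and 11.275 mmHg in systolic blood pressure.

(6.567, 11.275)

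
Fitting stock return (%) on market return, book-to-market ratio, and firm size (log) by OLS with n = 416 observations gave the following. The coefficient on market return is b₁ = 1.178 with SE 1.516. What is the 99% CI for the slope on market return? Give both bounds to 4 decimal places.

(-2.7451, 5.1011)

df = n − k − 1 = 416 − 3 − 1 = 412.
t* = t_{0.005, 412} = 2.587815.
Margin = t* × SE = 2.587815 × 1.516 = 3.923127.
CI: 1.178 ± 3.923127 → (-2.7451, 5.1011).
With 99% confidence, each one-unit increase in market return is associated with a change of between -2.7451 and 5.1011 % in stock return, holding the other predictors fixed.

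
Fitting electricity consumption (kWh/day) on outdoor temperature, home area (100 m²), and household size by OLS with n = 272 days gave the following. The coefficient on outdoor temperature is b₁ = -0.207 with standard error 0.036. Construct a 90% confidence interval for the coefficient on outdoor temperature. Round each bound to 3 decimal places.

(-0.266, -0.148)

df = n − k − 1 = 272 − 3 − 1 = 268.
t* = t_{0.05, 268} = 1.650559.
Margin = t* × SE = 1.650559 × 0.036 = 0.05942.
CI: -0.207 ± 0.05942 → (-0.266, -0.148).
With 90% confidence, each one-unit increase in outdoor temperature is associated with a change of between -0.266 and -0.148 kWh/day in electricity consumption, holding the other predictors fixed.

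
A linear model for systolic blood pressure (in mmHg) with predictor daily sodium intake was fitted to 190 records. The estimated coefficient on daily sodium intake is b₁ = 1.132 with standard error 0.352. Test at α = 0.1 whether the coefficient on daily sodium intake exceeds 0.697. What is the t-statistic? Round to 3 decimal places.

H₀: β₁ = 0.697 vs H₁: β₁ > 0.697.
t = (b₁ − β₁⁰)/SE = (1.132 − 0.697) / 0.352 = 1.236.
df = n − 2 = 190 − 2 = 188.
One-sided p ≈ 0.1090, which is ≥ 0.1, so fail to reject H₀.
The data do not give significant evidence that the true slope on daily sodium intake exceeds 0.697 mmHg per unit.

t = 1.236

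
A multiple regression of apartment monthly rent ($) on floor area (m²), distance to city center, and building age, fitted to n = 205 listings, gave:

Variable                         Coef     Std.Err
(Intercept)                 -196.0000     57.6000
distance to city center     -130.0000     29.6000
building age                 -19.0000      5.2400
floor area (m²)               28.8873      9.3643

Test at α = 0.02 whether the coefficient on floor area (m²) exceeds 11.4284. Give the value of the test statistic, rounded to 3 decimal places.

Read off: b = 28.8873, SE = 9.3643 for floor area (m²).
H₀: β₁ = 11.4284 vs H₁: β₁ > 11.4284.
t = (28.8873 − 11.4284) / 9.3643 = 1.864.
df = n − k − 1 = 205 − 3 − 1 = 201.
One-sided p ≈ 0.0319, which is ≥ 0.02, so fail to reject H₀.
The data do not give significant evidence that the true slope on floor area (m²) exceeds 11.4284 $ per unit, holding the other predictors fixed.

t = 1.864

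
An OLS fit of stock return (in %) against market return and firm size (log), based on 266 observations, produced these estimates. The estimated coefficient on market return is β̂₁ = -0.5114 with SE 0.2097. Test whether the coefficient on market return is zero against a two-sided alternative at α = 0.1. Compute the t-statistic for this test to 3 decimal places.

t = -2.439

H₀: β₁ = 0 vs H₁: β₁ ≠ 0.
t = (β̂₁ − β₁⁰)/SE = -0.5114 / 0.2097 = -2.439.
df = n − k − 1 = 266 − 2 − 1 = 263.
Two-sided p ≈ 0.0154, which is < 0.1, so reject H₀.
There is evidence that market return is associated with stock return, holding the other predictors fixed.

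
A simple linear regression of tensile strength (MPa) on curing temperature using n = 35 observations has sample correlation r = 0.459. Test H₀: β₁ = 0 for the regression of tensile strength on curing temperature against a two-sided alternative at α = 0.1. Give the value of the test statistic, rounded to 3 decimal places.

t = 2.968

t = r·√(n − 2)/√(1 − r²) = 0.459·√33/√0.789319 = 2.968.
df = n − 2 = 33.
Two-sided p ≈ 0.0055, which is < 0.1, so reject H₀.
There is evidence of a linear association between curing temperature and tensile strength.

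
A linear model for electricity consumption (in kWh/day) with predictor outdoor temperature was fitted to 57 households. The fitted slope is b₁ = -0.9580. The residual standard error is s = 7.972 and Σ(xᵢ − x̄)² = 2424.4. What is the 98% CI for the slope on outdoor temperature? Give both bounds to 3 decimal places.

(-1.346, -0.570)

SE(b₁) = s/√Sₓₓ = 7.972/√2424.4 = 0.161907.
df = n − 2 = 55.
t* = t_{0.01, 55} = 2.396081.
Margin = t* × SE = 2.396081 × 0.161907 = 0.38794.
CI: -0.9580 ± 0.38794 → (-1.346, -0.570).
With 98% confidence, each one-unit increase in outdoor temperature is associated with a change of between -1.346 and -0.570 kWh/day in electricity consumption.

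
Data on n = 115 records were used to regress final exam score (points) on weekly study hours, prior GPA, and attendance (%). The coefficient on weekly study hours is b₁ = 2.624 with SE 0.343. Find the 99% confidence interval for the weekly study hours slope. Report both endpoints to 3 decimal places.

df = n − k − 1 = 115 − 3 − 1 = 111.
t* = t_{0.005, 111} = 2.620849.
Margin = t* × SE = 2.620849 × 0.343 = 0.89895.
CI: 2.624 ± 0.89895 → (1.725, 3.523).
With 99% confidence, each one-unit increase in weekly study hours is associated with a change of between 1.725 and 3.523 points in final exam score, holding the other predictors fixed.

(1.725, 3.523)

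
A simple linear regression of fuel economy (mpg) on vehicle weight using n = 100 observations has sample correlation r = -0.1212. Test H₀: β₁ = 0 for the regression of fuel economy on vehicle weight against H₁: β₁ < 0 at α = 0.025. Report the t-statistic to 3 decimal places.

t = r·√(n − 2)/√(1 − r²) = -0.1212·√98/√0.985311 = -1.209.
df = n − 2 = 98.
One-sided p ≈ 0.1148, which is ≥ 0.025, so fail to reject H₀.
The data do not give significant evidence of a linear association between vehicle weight and fuel economy.

t = -1.209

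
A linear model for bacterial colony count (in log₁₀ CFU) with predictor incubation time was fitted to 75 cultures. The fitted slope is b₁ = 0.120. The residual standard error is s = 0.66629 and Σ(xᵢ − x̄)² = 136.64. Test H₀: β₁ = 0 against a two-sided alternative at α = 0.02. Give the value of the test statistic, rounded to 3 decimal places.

SE(b₁) = s/√Sₓₓ = 0.66629/√136.64 = 0.0569999.
t = 0.120 / 0.0569999 = 2.105.
df = n − 2 = 73.
Two-sided p ≈ 0.0387, which is ≥ 0.02, so fail to reject H₀.
The data do not give significant evidence of an association between incubation time and bacterial colony count.

t = 2.105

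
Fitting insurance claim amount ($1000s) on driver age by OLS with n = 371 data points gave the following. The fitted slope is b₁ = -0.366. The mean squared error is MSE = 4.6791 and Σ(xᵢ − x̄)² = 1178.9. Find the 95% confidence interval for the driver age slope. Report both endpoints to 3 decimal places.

(-0.490, -0.242)

SE(b₁) = √(MSE/Sₓₓ) = √(4.6791/1178.9) = 0.0630003.
df = n − 2 = 369.
t* = t_{0.025, 369} = 1.966414.
Margin = t* × SE = 1.966414 × 0.0630003 = 0.12388.
CI: -0.366 ± 0.12388 → (-0.490, -0.242).
With 95% confidence, each one-unit increase in driver age is associated with a change of between -0.490 and -0.242 $1000s in insurance claim amount.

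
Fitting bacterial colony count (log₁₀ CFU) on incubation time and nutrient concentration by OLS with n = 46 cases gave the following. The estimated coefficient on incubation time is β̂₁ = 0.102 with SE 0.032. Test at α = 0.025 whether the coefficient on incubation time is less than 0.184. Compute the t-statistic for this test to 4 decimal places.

t = -2.5625

H₀: β₁ = 0.184 vs H₁: β₁ < 0.184.
t = (β̂₁ − β₁⁰)/SE = (0.102 − 0.184) / 0.032 = -2.5625.
df = n − k − 1 = 46 − 2 − 1 = 43.
One-sided p ≈ 0.0070, which is < 0.025, so reject H₀.
There is evidence that the true slope on incubation time is below 0.184 log₁₀ CFU per unit, holding the other predictors fixed.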